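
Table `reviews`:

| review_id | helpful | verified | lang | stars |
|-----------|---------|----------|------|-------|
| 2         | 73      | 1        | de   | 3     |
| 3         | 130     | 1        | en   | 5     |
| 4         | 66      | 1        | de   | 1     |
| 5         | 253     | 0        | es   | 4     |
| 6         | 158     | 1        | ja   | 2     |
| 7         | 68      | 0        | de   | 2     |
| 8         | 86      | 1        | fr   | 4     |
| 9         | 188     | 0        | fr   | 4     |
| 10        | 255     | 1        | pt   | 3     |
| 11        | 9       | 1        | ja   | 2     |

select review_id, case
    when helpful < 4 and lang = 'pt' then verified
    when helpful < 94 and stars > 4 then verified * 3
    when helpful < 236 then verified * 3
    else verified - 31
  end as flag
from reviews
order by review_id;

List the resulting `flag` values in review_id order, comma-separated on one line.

3, 3, 3, -31, 3, 0, 3, 0, -30, 3

review_id=2: helpful < 236 → 3
review_id=3: helpful < 236 → 3
review_id=4: helpful < 236 → 3
review_id=5: ELSE → -31
review_id=6: helpful < 236 → 3
review_id=7: helpful < 236 → 0
review_id=8: helpful < 236 → 3
review_id=9: helpful < 236 → 0
review_id=10: ELSE → -30
review_id=11: helpful < 236 → 3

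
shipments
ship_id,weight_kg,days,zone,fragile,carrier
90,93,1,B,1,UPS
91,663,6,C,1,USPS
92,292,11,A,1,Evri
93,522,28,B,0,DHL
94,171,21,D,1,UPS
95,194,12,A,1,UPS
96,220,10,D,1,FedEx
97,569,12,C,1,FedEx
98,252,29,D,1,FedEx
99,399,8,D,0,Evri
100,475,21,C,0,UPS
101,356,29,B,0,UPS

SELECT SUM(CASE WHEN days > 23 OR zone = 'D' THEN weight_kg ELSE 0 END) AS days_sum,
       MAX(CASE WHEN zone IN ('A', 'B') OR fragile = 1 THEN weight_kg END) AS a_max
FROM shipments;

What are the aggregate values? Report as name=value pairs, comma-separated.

[days_sum: days > 23 OR zone = 'D']
ship_id=90: ✗
ship_id=91: ✗
ship_id=92: ✗
ship_id=93: ✓ → 522
ship_id=94: ✓ → 171
ship_id=95: ✗
ship_id=96: ✓ → 220
ship_id=97: ✗
ship_id=98: ✓ → 252
ship_id=99: ✓ → 399
ship_id=100: ✗
ship_id=101: ✓ → 356
days_sum = 522 + 171 + 220 + 252 + 399 + 356 = 1920
—
[a_max: zone IN ('A', 'B') OR fragile = 1]
ship_id=90: ✓ → 93
ship_id=91: ✓ → 663
ship_id=92: ✓ → 292
ship_id=93: ✓ → 522
ship_id=94: ✓ → 171
ship_id=95: ✓ → 194
ship_id=96: ✓ → 220
ship_id=97: ✓ → 569
ship_id=98: ✓ → 252
ship_id=99: ✗
ship_id=100: ✗
ship_id=101: ✓ → 356
a_max = MAX(93, 663, 292, 522, 171, 194, 220, 569, 252, 356) = 663

days_sum=1920, a_max=663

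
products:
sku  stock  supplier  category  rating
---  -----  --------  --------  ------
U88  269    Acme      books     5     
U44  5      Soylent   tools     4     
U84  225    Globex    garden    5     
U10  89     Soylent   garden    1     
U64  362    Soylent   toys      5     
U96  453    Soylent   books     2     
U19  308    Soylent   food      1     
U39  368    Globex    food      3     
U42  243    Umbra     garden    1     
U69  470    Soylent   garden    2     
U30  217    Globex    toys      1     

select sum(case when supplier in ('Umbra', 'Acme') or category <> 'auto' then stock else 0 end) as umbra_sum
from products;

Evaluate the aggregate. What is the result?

sku=U88: ✓ → 269
sku=U44: ✓ → 5
sku=U84: ✓ → 225
sku=U10: ✓ → 89
sku=U64: ✓ → 362
sku=U96: ✓ → 453
sku=U19: ✓ → 308
sku=U39: ✓ → 368
sku=U42: ✓ → 243
sku=U69: ✓ → 470
sku=U30: ✓ → 217
umbra_sum = 269 + 5 + 225 + 89 + 362 + 453 + 308 + 368 + 243 + 470 + 217 = 3009

3009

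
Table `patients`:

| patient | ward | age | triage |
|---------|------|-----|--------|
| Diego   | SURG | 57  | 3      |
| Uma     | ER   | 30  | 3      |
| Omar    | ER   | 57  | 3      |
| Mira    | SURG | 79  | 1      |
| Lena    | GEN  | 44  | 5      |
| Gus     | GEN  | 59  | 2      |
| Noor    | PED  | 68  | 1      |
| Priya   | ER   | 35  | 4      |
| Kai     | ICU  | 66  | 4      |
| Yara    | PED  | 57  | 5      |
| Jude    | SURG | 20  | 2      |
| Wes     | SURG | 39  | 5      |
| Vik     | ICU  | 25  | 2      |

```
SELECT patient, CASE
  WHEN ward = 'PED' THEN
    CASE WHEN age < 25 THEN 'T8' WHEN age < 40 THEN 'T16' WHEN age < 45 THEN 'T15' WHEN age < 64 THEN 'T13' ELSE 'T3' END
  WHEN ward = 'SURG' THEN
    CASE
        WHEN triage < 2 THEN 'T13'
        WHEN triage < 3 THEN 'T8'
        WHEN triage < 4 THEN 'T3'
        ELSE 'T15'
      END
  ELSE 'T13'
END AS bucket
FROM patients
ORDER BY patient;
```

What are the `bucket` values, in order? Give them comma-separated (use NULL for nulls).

patient=Diego: ward='SURG' → inner[triage < 4] → T3
patient=Gus: ward='GEN' → outer ELSE → T13
patient=Jude: ward='SURG' → inner[triage < 3] → T8
patient=Kai: ward='ICU' → outer ELSE → T13
patient=Lena: ward='GEN' → outer ELSE → T13
patient=Mira: ward='SURG' → inner[triage < 2] → T13
patient=Noor: ward='PED' → inner[ELSE] → T3
patient=Omar: ward='ER' → outer ELSE → T13
patient=Priya: ward='ER' → outer ELSE → T13
patient=Uma: ward='ER' → outer ELSE → T13
patient=Vik: ward='ICU' → outer ELSE → T13
patient=Wes: ward='SURG' → inner[ELSE] → T15
patient=Yara: ward='PED' → inner[age < 64] → T13

T3, T13, T8, T13, T13, T13, T3, T13, T13, T13, T13, T15, T13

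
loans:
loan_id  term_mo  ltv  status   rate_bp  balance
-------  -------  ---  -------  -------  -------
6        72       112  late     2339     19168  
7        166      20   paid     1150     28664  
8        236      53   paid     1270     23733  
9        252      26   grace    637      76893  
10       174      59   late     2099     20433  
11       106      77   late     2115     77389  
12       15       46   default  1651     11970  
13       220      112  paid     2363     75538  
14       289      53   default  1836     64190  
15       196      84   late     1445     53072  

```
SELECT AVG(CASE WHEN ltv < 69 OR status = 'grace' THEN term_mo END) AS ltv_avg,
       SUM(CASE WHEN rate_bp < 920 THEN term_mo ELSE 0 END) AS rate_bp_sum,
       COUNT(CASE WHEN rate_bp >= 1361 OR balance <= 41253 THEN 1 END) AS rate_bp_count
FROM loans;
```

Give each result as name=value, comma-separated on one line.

ltv_avg=188.6666666667, rate_bp_sum=252, rate_bp_count=9

[ltv_avg: ltv < 69 OR status = 'grace']
loan_id=6: ✗
loan_id=7: ✓ → 166
loan_id=8: ✓ → 236
loan_id=9: ✓ → 252
loan_id=10: ✓ → 174
loan_id=11: ✗
loan_id=12: ✓ → 15
loan_id=13: ✗
loan_id=14: ✓ → 289
loan_id=15: ✗
ltv_avg = (166 + 236 + 252 + 174 + 15 + 289) / 6 = 188.6666666667
—
[rate_bp_sum: rate_bp < 920]
loan_id=6: ✗
loan_id=7: ✗
loan_id=8: ✗
loan_id=9: ✓ → 252
loan_id=10: ✗
loan_id=11: ✗
loan_id=12: ✗
loan_id=13: ✗
loan_id=14: ✗
loan_id=15: ✗
rate_bp_sum = 252
—
[rate_bp_count: rate_bp >= 1361 OR balance <= 41253]
loan_id=6: ✓ → 1
loan_id=7: ✓ → 1
loan_id=8: ✓ → 1
loan_id=9: ✗
loan_id=10: ✓ → 1
loan_id=11: ✓ → 1
loan_id=12: ✓ → 1
loan_id=13: ✓ → 1
loan_id=14: ✓ → 1
loan_id=15: ✓ → 1
rate_bp_count = COUNT(1, 1, 1, 1, 1, 1, 1, 1, 1) = 9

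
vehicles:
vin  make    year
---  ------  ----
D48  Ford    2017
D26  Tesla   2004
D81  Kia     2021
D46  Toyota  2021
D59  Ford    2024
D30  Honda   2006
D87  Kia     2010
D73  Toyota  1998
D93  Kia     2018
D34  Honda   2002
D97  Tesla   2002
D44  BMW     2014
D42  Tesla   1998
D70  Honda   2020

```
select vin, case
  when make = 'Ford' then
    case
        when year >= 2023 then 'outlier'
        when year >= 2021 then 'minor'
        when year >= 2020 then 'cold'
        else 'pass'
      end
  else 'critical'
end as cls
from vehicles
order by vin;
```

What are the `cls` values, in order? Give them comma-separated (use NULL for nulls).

critical, critical, critical, critical, critical, critical, pass, outlier, critical, critical, critical, critical, critical, critical

vin=D26: make='Tesla' → outer ELSE → critical
vin=D30: make='Honda' → outer ELSE → critical
vin=D34: make='Honda' → outer ELSE → critical
vin=D42: make='Tesla' → outer ELSE → critical
vin=D44: make='BMW' → outer ELSE → critical
vin=D46: make='Toyota' → outer ELSE → critical
vin=D48: make='Ford' → inner[ELSE] → pass
vin=D59: make='Ford' → inner[year >= 2023] → outlier
vin=D70: make='Honda' → outer ELSE → critical
vin=D73: make='Toyota' → outer ELSE → critical
vin=D81: make='Kia' → outer ELSE → critical
vin=D87: make='Kia' → outer ELSE → critical
vin=D93: make='Kia' → outer ELSE → critical
vin=D97: make='Tesla' → outer ELSE → critical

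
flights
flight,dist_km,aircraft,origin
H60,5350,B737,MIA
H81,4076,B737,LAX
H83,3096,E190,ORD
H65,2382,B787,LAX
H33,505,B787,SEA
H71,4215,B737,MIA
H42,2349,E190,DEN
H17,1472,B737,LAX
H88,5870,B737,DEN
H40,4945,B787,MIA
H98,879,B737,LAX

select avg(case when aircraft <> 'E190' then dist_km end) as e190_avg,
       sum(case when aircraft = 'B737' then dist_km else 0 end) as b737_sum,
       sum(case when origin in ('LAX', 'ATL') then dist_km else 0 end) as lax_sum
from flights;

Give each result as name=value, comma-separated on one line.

[e190_avg: aircraft <> 'E190']
flight=H60: ✓ → 5350
flight=H81: ✓ → 4076
flight=H83: ✗
flight=H65: ✓ → 2382
flight=H33: ✓ → 505
flight=H71: ✓ → 4215
flight=H42: ✗
flight=H17: ✓ → 1472
flight=H88: ✓ → 5870
flight=H40: ✓ → 4945
flight=H98: ✓ → 879
e190_avg = (5350 + 4076 + 2382 + 505 + 4215 + 1472 + 5870 + 4945 + 879) / 9 = 3299.3333333333
—
[b737_sum: aircraft = 'B737']
flight=H60: ✓ → 5350
flight=H81: ✓ → 4076
flight=H83: ✗
flight=H65: ✗
flight=H33: ✗
flight=H71: ✓ → 4215
flight=H42: ✗
flight=H17: ✓ → 1472
flight=H88: ✓ → 5870
flight=H40: ✗
flight=H98: ✓ → 879
b737_sum = 5350 + 4076 + 4215 + 1472 + 5870 + 879 = 21862
—
[lax_sum: origin in ('LAX', 'ATL')]
flight=H60: ✗
flight=H81: ✓ → 4076
flight=H83: ✗
flight=H65: ✓ → 2382
flight=H33: ✗
flight=H71: ✗
flight=H42: ✗
flight=H17: ✓ → 1472
flight=H88: ✗
flight=H40: ✗
flight=H98: ✓ → 879
lax_sum = 4076 + 2382 + 1472 + 879 = 8809

e190_avg=3299.3333333333, b737_sum=21862, lax_sum=8809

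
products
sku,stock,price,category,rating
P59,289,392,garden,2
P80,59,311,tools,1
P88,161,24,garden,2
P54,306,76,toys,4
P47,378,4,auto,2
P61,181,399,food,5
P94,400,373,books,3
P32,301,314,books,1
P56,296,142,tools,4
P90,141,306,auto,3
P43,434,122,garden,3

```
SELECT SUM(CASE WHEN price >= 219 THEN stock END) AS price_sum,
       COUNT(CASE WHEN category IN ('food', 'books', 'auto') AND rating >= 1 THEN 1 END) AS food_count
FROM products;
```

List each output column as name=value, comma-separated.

[price_sum: price >= 219]
sku=P59: ✓ → 289
sku=P80: ✓ → 59
sku=P88: ✗
sku=P54: ✗
sku=P47: ✗
sku=P61: ✓ → 181
sku=P94: ✓ → 400
sku=P32: ✓ → 301
sku=P56: ✗
sku=P90: ✓ → 141
sku=P43: ✗
price_sum = 289 + 59 + 181 + 400 + 301 + 141 = 1371
—
[food_count: category IN ('food', 'books', 'auto') AND rating >= 1]
sku=P59: ✗
sku=P80: ✗
sku=P88: ✗
sku=P54: ✗
sku=P47: ✓ → 1
sku=P61: ✓ → 1
sku=P94: ✓ → 1
sku=P32: ✓ → 1
sku=P56: ✗
sku=P90: ✓ → 1
sku=P43: ✗
food_count = COUNT(1, 1, 1, 1, 1) = 5

price_sum=1371, food_count=5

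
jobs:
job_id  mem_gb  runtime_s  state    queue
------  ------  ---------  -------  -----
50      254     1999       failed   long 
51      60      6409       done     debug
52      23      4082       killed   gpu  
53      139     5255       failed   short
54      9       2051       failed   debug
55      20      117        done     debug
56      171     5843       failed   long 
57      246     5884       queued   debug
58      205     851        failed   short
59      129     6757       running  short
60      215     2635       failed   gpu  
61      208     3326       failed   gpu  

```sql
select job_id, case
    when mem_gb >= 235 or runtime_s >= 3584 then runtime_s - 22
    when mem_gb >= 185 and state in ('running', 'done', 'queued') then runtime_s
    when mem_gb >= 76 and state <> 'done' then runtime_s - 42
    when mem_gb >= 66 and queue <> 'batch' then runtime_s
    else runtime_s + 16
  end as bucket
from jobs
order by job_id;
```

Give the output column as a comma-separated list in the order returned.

job_id=50: mem_gb >= 235 or runtime_s >= 3584 → 1977
job_id=51: mem_gb >= 235 or runtime_s >= 3584 → 6387
job_id=52: mem_gb >= 235 or runtime_s >= 3584 → 4060
job_id=53: mem_gb >= 235 or runtime_s >= 3584 → 5233
job_id=54: ELSE → 2067
job_id=55: ELSE → 133
job_id=56: mem_gb >= 235 or runtime_s >= 3584 → 5821
job_id=57: mem_gb >= 235 or runtime_s >= 3584 → 5862
job_id=58: mem_gb >= 76 and state <> 'done' → 809
job_id=59: mem_gb >= 235 or runtime_s >= 3584 → 6735
job_id=60: mem_gb >= 76 and state <> 'done' → 2593
job_id=61: mem_gb >= 76 and state <> 'done' → 3284

1977, 6387, 4060, 5233, 2067, 133, 5821, 5862, 809, 6735, 2593, 3284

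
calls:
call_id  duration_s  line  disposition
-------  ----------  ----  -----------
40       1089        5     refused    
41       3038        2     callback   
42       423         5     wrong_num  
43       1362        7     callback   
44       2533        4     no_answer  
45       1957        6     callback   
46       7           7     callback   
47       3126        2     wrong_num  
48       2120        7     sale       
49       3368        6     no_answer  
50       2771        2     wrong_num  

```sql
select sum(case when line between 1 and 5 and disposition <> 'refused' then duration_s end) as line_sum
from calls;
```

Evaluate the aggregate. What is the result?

11891

call_id=40: ✗
call_id=41: ✓ → 3038
call_id=42: ✓ → 423
call_id=43: ✗
call_id=44: ✓ → 2533
call_id=45: ✗
call_id=46: ✗
call_id=47: ✓ → 3126
call_id=48: ✗
call_id=49: ✗
call_id=50: ✓ → 2771
line_sum = 3038 + 423 + 2533 + 3126 + 2771 = 11891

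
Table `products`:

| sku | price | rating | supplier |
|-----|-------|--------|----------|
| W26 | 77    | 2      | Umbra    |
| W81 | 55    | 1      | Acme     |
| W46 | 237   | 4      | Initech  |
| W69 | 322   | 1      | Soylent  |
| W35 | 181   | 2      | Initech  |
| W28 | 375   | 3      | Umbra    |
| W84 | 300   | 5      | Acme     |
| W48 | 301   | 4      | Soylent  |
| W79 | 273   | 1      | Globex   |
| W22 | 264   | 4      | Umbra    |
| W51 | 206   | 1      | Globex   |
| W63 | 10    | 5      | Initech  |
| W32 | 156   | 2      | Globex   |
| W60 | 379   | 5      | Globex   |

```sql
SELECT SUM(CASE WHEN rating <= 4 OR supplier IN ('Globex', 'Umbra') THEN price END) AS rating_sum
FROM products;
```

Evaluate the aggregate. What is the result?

sku=W26: ✓ → 77
sku=W81: ✓ → 55
sku=W46: ✓ → 237
sku=W69: ✓ → 322
sku=W35: ✓ → 181
sku=W28: ✓ → 375
sku=W84: ✗
sku=W48: ✓ → 301
sku=W79: ✓ → 273
sku=W22: ✓ → 264
sku=W51: ✓ → 206
sku=W63: ✗
sku=W32: ✓ → 156
sku=W60: ✓ → 379
rating_sum = 77 + 55 + 237 + 322 + 181 + 375 + 301 + 273 + 264 + 206 + 156 + 379 = 2826

2826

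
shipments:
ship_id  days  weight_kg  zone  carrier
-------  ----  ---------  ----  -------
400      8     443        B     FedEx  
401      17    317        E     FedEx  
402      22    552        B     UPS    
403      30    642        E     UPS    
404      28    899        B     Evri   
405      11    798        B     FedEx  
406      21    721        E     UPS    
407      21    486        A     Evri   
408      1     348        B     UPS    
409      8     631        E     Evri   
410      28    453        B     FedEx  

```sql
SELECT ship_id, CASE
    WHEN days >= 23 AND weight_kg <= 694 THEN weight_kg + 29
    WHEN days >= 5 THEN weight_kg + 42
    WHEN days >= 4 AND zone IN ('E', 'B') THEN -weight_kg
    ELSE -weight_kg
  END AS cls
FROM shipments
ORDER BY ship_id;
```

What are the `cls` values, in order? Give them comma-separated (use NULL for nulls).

ship_id=400: days >= 5 → 485
ship_id=401: days >= 5 → 359
ship_id=402: days >= 5 → 594
ship_id=403: days >= 23 AND weight_kg <= 694 → 671
ship_id=404: days >= 5 → 941
ship_id=405: days >= 5 → 840
ship_id=406: days >= 5 → 763
ship_id=407: days >= 5 → 528
ship_id=408: ELSE → -348
ship_id=409: days >= 5 → 673
ship_id=410: days >= 23 AND weight_kg <= 694 → 482

485, 359, 594, 671, 941, 840, 763, 528, -348, 673, 482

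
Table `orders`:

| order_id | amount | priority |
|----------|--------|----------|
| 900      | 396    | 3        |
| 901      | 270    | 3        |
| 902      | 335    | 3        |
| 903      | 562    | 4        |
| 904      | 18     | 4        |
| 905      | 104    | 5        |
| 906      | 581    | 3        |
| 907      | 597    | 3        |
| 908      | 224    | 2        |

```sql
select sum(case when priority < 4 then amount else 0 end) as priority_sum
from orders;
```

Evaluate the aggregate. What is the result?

order_id=900: ✓ → 396
order_id=901: ✓ → 270
order_id=902: ✓ → 335
order_id=903: ✗
order_id=904: ✗
order_id=905: ✗
order_id=906: ✓ → 581
order_id=907: ✓ → 597
order_id=908: ✓ → 224
priority_sum = 396 + 270 + 335 + 581 + 597 + 224 = 2403

2403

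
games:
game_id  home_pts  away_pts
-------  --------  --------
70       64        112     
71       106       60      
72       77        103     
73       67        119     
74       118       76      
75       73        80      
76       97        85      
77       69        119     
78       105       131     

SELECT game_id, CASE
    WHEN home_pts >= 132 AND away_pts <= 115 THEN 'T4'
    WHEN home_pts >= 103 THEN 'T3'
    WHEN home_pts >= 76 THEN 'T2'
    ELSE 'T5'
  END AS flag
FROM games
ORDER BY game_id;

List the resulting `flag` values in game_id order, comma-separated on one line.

T5, T3, T2, T5, T3, T5, T2, T5, T3

game_id=70: ELSE → T5
game_id=71: home_pts >= 103 → T3
game_id=72: home_pts >= 76 → T2
game_id=73: ELSE → T5
game_id=74: home_pts >= 103 → T3
game_id=75: ELSE → T5
game_id=76: home_pts >= 76 → T2
game_id=77: ELSE → T5
game_id=78: home_pts >= 103 → T3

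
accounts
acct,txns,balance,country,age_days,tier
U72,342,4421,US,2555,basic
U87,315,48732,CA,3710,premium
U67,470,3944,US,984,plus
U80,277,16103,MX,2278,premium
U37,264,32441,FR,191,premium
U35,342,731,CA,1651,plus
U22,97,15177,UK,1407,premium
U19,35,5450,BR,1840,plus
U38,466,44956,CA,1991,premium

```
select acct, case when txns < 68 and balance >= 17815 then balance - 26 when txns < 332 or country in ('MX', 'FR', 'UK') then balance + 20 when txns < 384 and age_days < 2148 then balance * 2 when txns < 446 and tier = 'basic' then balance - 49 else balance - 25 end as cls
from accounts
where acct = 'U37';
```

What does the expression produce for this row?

32461

acct = U37: txns=264, balance=32441, country=FR, age_days=191, tier=premium.
txns < 68 and balance >= 17815 → false
txns < 332 or country in ('MX', 'FR', 'UK') → true → 32461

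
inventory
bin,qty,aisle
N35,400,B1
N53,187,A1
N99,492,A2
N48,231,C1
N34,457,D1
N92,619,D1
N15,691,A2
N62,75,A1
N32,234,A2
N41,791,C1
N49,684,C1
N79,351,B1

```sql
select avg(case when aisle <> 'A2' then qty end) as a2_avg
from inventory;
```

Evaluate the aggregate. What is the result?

bin=N35: ✓ → 400
bin=N53: ✓ → 187
bin=N99: ✗
bin=N48: ✓ → 231
bin=N34: ✓ → 457
bin=N92: ✓ → 619
bin=N15: ✗
bin=N62: ✓ → 75
bin=N32: ✗
bin=N41: ✓ → 791
bin=N49: ✓ → 684
bin=N79: ✓ → 351
a2_avg = (400 + 187 + 231 + 457 + 619 + 75 + 791 + 684 + 351) / 9 = 421.6666666667

421.6666666667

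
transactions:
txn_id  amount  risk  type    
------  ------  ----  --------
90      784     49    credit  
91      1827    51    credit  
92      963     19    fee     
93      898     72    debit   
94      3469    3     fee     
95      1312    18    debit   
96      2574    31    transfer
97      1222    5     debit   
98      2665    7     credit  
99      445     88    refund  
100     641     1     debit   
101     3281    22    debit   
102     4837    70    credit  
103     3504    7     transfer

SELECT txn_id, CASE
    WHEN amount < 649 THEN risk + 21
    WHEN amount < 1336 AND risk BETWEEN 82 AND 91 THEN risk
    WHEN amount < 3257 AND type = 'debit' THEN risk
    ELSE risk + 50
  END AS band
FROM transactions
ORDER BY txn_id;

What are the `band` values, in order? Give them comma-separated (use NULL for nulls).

99, 101, 69, 72, 53, 18, 81, 5, 57, 109, 22, 72, 120, 57

txn_id=90: ELSE → 99
txn_id=91: ELSE → 101
txn_id=92: ELSE → 69
txn_id=93: amount < 3257 AND type = 'debit' → 72
txn_id=94: ELSE → 53
txn_id=95: amount < 3257 AND type = 'debit' → 18
txn_id=96: ELSE → 81
txn_id=97: amount < 3257 AND type = 'debit' → 5
txn_id=98: ELSE → 57
txn_id=99: amount < 649 → 109
txn_id=100: amount < 649 → 22
txn_id=101: ELSE → 72
txn_id=102: ELSE → 120
txn_id=103: ELSE → 57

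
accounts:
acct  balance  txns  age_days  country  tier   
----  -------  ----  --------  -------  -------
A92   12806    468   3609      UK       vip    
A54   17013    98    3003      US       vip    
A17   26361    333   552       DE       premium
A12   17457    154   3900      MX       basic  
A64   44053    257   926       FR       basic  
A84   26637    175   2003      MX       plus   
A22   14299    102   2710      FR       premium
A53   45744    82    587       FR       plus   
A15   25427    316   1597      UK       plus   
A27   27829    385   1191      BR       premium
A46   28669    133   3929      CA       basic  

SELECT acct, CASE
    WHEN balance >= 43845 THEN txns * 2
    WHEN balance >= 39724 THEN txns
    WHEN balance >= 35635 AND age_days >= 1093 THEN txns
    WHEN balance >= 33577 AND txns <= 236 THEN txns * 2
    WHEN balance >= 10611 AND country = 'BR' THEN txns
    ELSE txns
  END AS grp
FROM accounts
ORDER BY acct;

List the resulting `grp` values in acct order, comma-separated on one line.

154, 316, 333, 102, 385, 133, 164, 98, 514, 175, 468

acct=A12: ELSE → 154
acct=A15: ELSE → 316
acct=A17: ELSE → 333
acct=A22: ELSE → 102
acct=A27: balance >= 10611 AND country = 'BR' → 385
acct=A46: ELSE → 133
acct=A53: balance >= 43845 → 164
acct=A54: ELSE → 98
acct=A64: balance >= 43845 → 514
acct=A84: ELSE → 175
acct=A92: ELSE → 468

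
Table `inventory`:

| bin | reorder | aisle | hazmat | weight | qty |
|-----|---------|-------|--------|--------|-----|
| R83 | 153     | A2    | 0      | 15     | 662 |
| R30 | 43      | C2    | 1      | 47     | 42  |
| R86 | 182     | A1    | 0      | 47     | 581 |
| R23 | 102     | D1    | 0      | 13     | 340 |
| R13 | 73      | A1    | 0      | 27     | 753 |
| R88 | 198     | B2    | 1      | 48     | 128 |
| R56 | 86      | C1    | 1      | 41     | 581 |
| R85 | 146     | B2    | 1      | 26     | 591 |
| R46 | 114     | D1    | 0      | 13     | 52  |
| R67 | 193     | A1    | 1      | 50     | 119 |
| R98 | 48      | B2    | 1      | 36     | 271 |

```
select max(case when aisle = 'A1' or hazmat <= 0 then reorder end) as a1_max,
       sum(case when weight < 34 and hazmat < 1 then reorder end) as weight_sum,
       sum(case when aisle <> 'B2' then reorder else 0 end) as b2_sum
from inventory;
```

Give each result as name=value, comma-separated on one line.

[a1_max: aisle = 'A1' or hazmat <= 0]
bin=R83: ✓ → 153
bin=R30: ✗
bin=R86: ✓ → 182
bin=R23: ✓ → 102
bin=R13: ✓ → 73
bin=R88: ✗
bin=R56: ✗
bin=R85: ✗
bin=R46: ✓ → 114
bin=R67: ✓ → 193
bin=R98: ✗
a1_max = MAX(153, 182, 102, 73, 114, 193) = 193
—
[weight_sum: weight < 34 and hazmat < 1]
bin=R83: ✓ → 153
bin=R30: ✗
bin=R86: ✗
bin=R23: ✓ → 102
bin=R13: ✓ → 73
bin=R88: ✗
bin=R56: ✗
bin=R85: ✗
bin=R46: ✓ → 114
bin=R67: ✗
bin=R98: ✗
weight_sum = 153 + 102 + 73 + 114 = 442
—
[b2_sum: aisle <> 'B2']
bin=R83: ✓ → 153
bin=R30: ✓ → 43
bin=R86: ✓ → 182
bin=R23: ✓ → 102
bin=R13: ✓ → 73
bin=R88: ✗
bin=R56: ✓ → 86
bin=R85: ✗
bin=R46: ✓ → 114
bin=R67: ✓ → 193
bin=R98: ✗
b2_sum = 153 + 43 + 182 + 102 + 73 + 86 + 114 + 193 = 946

a1_max=193, weight_sum=442, b2_sum=946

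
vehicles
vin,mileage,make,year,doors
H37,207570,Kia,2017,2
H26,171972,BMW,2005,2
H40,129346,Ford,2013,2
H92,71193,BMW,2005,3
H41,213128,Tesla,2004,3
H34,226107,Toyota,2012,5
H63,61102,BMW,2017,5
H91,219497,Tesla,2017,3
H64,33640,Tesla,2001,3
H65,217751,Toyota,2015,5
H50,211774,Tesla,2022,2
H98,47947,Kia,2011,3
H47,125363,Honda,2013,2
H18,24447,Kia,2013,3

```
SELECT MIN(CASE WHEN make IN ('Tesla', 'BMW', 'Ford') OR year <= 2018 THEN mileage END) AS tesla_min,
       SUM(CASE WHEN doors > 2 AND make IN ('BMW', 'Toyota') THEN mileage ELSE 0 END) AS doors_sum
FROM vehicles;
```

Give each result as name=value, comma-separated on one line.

tesla_min=24447, doors_sum=576153

[tesla_min: make IN ('Tesla', 'BMW', 'Ford') OR year <= 2018]
vin=H37: ✓ → 207570
vin=H26: ✓ → 171972
vin=H40: ✓ → 129346
vin=H92: ✓ → 71193
vin=H41: ✓ → 213128
vin=H34: ✓ → 226107
vin=H63: ✓ → 61102
vin=H91: ✓ → 219497
vin=H64: ✓ → 33640
vin=H65: ✓ → 217751
vin=H50: ✓ → 211774
vin=H98: ✓ → 47947
vin=H47: ✓ → 125363
vin=H18: ✓ → 24447
tesla_min = MIN(207570, 171972, 129346, 71193, 213128, 226107, 61102, 219497, 33640, 217751, 211774, 47947, 125363, 24447) = 24447
—
[doors_sum: doors > 2 AND make IN ('BMW', 'Toyota')]
vin=H37: ✗
vin=H26: ✗
vin=H40: ✗
vin=H92: ✓ → 71193
vin=H41: ✗
vin=H34: ✓ → 226107
vin=H63: ✓ → 61102
vin=H91: ✗
vin=H64: ✗
vin=H65: ✓ → 217751
vin=H50: ✗
vin=H98: ✗
vin=H47: ✗
vin=H18: ✗
doors_sum = 71193 + 226107 + 61102 + 217751 = 576153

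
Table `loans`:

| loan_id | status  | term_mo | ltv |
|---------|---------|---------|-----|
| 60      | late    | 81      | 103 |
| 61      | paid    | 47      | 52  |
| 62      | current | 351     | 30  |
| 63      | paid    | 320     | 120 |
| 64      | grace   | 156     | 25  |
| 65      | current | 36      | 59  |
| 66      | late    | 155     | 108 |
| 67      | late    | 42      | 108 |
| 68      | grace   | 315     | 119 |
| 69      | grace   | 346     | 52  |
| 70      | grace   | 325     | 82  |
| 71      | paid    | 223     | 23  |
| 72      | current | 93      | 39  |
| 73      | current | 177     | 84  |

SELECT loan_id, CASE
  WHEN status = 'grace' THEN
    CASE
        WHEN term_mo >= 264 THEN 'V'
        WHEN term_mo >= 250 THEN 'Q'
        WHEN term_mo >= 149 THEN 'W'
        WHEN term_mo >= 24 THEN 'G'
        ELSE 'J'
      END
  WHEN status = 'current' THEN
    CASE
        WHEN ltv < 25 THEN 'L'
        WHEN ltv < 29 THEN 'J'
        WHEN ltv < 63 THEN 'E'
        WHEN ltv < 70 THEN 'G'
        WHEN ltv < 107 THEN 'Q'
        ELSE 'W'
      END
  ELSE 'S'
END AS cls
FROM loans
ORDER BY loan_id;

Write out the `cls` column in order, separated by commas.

loan_id=60: status='late' → outer ELSE → S
loan_id=61: status='paid' → outer ELSE → S
loan_id=62: status='current' → inner[ltv < 63] → E
loan_id=63: status='paid' → outer ELSE → S
loan_id=64: status='grace' → inner[term_mo >= 149] → W
loan_id=65: status='current' → inner[ltv < 63] → E
loan_id=66: status='late' → outer ELSE → S
loan_id=67: status='late' → outer ELSE → S
loan_id=68: status='grace' → inner[term_mo >= 264] → V
loan_id=69: status='grace' → inner[term_mo >= 264] → V
loan_id=70: status='grace' → inner[term_mo >= 264] → V
loan_id=71: status='paid' → outer ELSE → S
loan_id=72: status='current' → inner[ltv < 63] → E
loan_id=73: status='current' → inner[ltv < 107] → Q

S, S, E, S, W, E, S, S, V, V, V, S, E, Q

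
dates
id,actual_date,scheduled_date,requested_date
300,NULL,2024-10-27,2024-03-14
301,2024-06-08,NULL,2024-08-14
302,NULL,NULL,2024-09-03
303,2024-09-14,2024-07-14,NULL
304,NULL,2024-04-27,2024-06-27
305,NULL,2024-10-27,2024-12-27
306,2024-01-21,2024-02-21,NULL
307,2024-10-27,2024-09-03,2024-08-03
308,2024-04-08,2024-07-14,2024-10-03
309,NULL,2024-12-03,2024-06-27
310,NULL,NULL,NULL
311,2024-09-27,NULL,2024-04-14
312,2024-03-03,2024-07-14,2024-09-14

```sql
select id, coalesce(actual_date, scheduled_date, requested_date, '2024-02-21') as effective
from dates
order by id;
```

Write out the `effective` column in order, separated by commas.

2024-10-27, 2024-06-08, 2024-09-03, 2024-09-14, 2024-04-27, 2024-10-27, 2024-01-21, 2024-10-27, 2024-04-08, 2024-12-03, 2024-02-21, 2024-09-27, 2024-03-03

id=300: actual_date=NULL, scheduled_date=2024-10-27 → 2024-10-27
id=301: actual_date=2024-06-08 → 2024-06-08
id=302: actual_date=NULL, scheduled_date=NULL, requested_date=2024-09-03 → 2024-09-03
id=303: actual_date=2024-09-14 → 2024-09-14
id=304: actual_date=NULL, scheduled_date=2024-04-27 → 2024-04-27
id=305: actual_date=NULL, scheduled_date=2024-10-27 → 2024-10-27
id=306: actual_date=2024-01-21 → 2024-01-21
id=307: actual_date=2024-10-27 → 2024-10-27
id=308: actual_date=2024-04-08 → 2024-04-08
id=309: actual_date=NULL, scheduled_date=2024-12-03 → 2024-12-03
id=310: actual_date=NULL, scheduled_date=NULL, requested_date=NULL, → literal 2024-02-21 → 2024-02-21
id=311: actual_date=2024-09-27 → 2024-09-27
id=312: actual_date=2024-03-03 → 2024-03-03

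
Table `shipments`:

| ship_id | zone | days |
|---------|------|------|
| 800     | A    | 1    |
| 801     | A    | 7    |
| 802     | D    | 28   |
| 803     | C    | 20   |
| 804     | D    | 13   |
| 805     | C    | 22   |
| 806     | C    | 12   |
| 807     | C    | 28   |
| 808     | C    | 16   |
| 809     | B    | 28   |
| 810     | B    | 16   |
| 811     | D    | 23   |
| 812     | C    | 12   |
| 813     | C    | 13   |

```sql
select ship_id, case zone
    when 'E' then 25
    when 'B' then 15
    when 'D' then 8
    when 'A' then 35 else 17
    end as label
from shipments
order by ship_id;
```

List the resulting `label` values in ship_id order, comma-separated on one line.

ship_id=800: zone='A' → 35
ship_id=801: zone='A' → 35
ship_id=802: zone='D' → 8
ship_id=803: ELSE → 17
ship_id=804: zone='D' → 8
ship_id=805: ELSE → 17
ship_id=806: ELSE → 17
ship_id=807: ELSE → 17
ship_id=808: ELSE → 17
ship_id=809: zone='B' → 15
ship_id=810: zone='B' → 15
ship_id=811: zone='D' → 8
ship_id=812: ELSE → 17
ship_id=813: ELSE → 17

35, 35, 8, 17, 8, 17, 17, 17, 17, 15, 15, 8, 17, 17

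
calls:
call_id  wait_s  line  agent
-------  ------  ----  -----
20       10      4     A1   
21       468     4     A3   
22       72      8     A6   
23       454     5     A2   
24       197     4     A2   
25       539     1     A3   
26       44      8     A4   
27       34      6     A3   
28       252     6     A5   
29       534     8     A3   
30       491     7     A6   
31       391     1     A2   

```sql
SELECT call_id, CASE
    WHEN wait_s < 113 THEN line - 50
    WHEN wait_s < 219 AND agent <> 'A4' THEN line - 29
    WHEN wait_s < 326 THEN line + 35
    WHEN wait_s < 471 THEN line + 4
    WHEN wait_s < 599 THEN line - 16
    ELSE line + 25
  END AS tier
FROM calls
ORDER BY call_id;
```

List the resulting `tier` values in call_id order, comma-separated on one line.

-46, 8, -42, 9, -25, -15, -42, -44, 41, -8, -9, 5

call_id=20: wait_s < 113 → -46
call_id=21: wait_s < 471 → 8
call_id=22: wait_s < 113 → -42
call_id=23: wait_s < 471 → 9
call_id=24: wait_s < 219 AND agent <> 'A4' → -25
call_id=25: wait_s < 599 → -15
call_id=26: wait_s < 113 → -42
call_id=27: wait_s < 113 → -44
call_id=28: wait_s < 326 → 41
call_id=29: wait_s < 599 → -8
call_id=30: wait_s < 599 → -9
call_id=31: wait_s < 471 → 5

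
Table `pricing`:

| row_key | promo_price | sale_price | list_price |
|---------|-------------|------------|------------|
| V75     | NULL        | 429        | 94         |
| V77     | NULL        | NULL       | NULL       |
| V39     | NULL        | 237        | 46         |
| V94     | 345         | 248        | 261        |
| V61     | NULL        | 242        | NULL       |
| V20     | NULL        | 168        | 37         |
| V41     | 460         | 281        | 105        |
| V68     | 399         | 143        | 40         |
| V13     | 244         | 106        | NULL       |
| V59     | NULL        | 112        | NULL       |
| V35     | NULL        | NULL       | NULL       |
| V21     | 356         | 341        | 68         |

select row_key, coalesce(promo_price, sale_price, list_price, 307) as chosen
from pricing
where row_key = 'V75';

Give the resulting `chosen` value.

429

row_key = V75: promo_price=NULL, sale_price=429, list_price=94.
promo_price=NULL, sale_price=429 → 429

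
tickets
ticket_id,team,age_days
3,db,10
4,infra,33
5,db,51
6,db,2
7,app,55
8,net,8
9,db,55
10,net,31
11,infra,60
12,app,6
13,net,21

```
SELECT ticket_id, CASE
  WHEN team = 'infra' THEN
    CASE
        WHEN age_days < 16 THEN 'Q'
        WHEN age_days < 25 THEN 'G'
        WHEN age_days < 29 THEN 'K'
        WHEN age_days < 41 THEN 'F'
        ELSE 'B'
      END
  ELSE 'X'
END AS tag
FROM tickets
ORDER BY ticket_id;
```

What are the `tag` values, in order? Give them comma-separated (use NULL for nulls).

X, F, X, X, X, X, X, X, B, X, X

ticket_id=3: team='db' → outer ELSE → X
ticket_id=4: team='infra' → inner[age_days < 41] → F
ticket_id=5: team='db' → outer ELSE → X
ticket_id=6: team='db' → outer ELSE → X
ticket_id=7: team='app' → outer ELSE → X
ticket_id=8: team='net' → outer ELSE → X
ticket_id=9: team='db' → outer ELSE → X
ticket_id=10: team='net' → outer ELSE → X
ticket_id=11: team='infra' → inner[ELSE] → B
ticket_id=12: team='app' → outer ELSE → X
ticket_id=13: team='net' → outer ELSE → X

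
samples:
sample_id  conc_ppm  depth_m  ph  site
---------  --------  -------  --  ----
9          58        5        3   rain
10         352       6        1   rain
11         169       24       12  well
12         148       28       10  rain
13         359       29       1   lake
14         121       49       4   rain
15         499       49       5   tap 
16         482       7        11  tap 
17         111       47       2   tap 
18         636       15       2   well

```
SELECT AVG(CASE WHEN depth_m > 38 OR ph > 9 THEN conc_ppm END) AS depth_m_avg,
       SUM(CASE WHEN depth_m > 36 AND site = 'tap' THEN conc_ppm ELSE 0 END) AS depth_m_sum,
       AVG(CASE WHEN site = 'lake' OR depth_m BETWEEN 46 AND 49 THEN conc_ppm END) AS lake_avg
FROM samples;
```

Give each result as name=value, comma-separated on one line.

[depth_m_avg: depth_m > 38 OR ph > 9]
sample_id=9: ✗
sample_id=10: ✗
sample_id=11: ✓ → 169
sample_id=12: ✓ → 148
sample_id=13: ✗
sample_id=14: ✓ → 121
sample_id=15: ✓ → 499
sample_id=16: ✓ → 482
sample_id=17: ✓ → 111
sample_id=18: ✗
depth_m_avg = (169 + 148 + 121 + 499 + 482 + 111) / 6 = 255
—
[depth_m_sum: depth_m > 36 AND site = 'tap']
sample_id=9: ✗
sample_id=10: ✗
sample_id=11: ✗
sample_id=12: ✗
sample_id=13: ✗
sample_id=14: ✗
sample_id=15: ✓ → 499
sample_id=16: ✗
sample_id=17: ✓ → 111
sample_id=18: ✗
depth_m_sum = 499 + 111 = 610
—
[lake_avg: site = 'lake' OR depth_m BETWEEN 46 AND 49]
sample_id=9: ✗
sample_id=10: ✗
sample_id=11: ✗
sample_id=12: ✗
sample_id=13: ✓ → 359
sample_id=14: ✓ → 121
sample_id=15: ✓ → 499
sample_id=16: ✗
sample_id=17: ✓ → 111
sample_id=18: ✗
lake_avg = (359 + 121 + 499 + 111) / 4 = 272.5

depth_m_avg=255, depth_m_sum=610, lake_avg=272.5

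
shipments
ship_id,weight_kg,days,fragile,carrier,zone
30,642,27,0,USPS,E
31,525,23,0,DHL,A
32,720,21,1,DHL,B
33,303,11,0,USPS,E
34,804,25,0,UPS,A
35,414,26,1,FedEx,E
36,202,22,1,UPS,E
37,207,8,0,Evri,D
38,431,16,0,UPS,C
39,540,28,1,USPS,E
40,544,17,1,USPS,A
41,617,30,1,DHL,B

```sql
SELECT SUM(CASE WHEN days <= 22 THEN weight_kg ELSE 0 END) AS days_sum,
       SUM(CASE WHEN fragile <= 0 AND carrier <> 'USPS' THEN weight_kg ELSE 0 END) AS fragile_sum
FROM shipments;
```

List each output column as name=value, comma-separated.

days_sum=2407, fragile_sum=1967

[days_sum: days <= 22]
ship_id=30: ✗
ship_id=31: ✗
ship_id=32: ✓ → 720
ship_id=33: ✓ → 303
ship_id=34: ✗
ship_id=35: ✗
ship_id=36: ✓ → 202
ship_id=37: ✓ → 207
ship_id=38: ✓ → 431
ship_id=39: ✗
ship_id=40: ✓ → 544
ship_id=41: ✗
days_sum = 720 + 303 + 202 + 207 + 431 + 544 = 2407
—
[fragile_sum: fragile <= 0 AND carrier <> 'USPS']
ship_id=30: ✗
ship_id=31: ✓ → 525
ship_id=32: ✗
ship_id=33: ✗
ship_id=34: ✓ → 804
ship_id=35: ✗
ship_id=36: ✗
ship_id=37: ✓ → 207
ship_id=38: ✓ → 431
ship_id=39: ✗
ship_id=40: ✗
ship_id=41: ✗
fragile_sum = 525 + 804 + 207 + 431 = 1967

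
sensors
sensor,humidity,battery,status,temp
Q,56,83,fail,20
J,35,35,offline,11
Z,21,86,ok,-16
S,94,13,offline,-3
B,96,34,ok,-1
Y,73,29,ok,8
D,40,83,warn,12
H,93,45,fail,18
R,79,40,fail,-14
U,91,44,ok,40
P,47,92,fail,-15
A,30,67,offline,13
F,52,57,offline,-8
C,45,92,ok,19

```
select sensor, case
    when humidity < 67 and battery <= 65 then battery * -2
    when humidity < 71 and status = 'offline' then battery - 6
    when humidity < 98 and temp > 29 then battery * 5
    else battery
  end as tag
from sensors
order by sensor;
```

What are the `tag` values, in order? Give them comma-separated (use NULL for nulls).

sensor=A: humidity < 71 and status = 'offline' → 61
sensor=B: ELSE → 34
sensor=C: ELSE → 92
sensor=D: ELSE → 83
sensor=F: humidity < 67 and battery <= 65 → -114
sensor=H: ELSE → 45
sensor=J: humidity < 67 and battery <= 65 → -70
sensor=P: ELSE → 92
sensor=Q: ELSE → 83
sensor=R: ELSE → 40
sensor=S: ELSE → 13
sensor=U: humidity < 98 and temp > 29 → 220
sensor=Y: ELSE → 29
sensor=Z: ELSE → 86

61, 34, 92, 83, -114, 45, -70, 92, 83, 40, 13, 220, 29, 86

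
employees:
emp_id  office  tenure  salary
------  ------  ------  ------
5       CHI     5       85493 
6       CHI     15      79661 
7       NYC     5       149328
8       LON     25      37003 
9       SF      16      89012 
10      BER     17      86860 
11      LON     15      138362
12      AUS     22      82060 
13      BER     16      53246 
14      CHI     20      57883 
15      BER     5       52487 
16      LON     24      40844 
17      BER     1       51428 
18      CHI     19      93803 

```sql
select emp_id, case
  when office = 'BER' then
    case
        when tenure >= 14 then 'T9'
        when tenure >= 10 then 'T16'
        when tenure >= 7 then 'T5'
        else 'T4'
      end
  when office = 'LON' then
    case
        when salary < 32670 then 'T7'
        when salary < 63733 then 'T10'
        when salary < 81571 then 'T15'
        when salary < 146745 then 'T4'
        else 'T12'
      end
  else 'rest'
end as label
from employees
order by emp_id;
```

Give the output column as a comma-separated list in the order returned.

emp_id=5: office='CHI' → outer ELSE → rest
emp_id=6: office='CHI' → outer ELSE → rest
emp_id=7: office='NYC' → outer ELSE → rest
emp_id=8: office='LON' → inner[salary < 63733] → T10
emp_id=9: office='SF' → outer ELSE → rest
emp_id=10: office='BER' → inner[tenure >= 14] → T9
emp_id=11: office='LON' → inner[salary < 146745] → T4
emp_id=12: office='AUS' → outer ELSE → rest
emp_id=13: office='BER' → inner[tenure >= 14] → T9
emp_id=14: office='CHI' → outer ELSE → rest
emp_id=15: office='BER' → inner[ELSE] → T4
emp_id=16: office='LON' → inner[salary < 63733] → T10
emp_id=17: office='BER' → inner[ELSE] → T4
emp_id=18: office='CHI' → outer ELSE → rest

rest, rest, rest, T10, rest, T9, T4, rest, T9, rest, T4, T10, T4, rest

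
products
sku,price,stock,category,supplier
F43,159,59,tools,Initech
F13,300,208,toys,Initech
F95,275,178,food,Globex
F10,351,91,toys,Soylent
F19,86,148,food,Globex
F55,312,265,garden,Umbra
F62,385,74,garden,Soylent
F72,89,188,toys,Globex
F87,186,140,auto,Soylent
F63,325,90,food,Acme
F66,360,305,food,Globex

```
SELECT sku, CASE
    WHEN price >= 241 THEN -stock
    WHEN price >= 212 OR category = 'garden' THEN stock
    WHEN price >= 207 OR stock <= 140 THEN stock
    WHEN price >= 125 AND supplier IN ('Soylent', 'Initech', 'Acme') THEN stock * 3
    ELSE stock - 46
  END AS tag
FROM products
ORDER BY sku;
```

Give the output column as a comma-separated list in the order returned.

-91, -208, 102, 59, -265, -74, -90, -305, 142, 140, -178

sku=F10: price >= 241 → -91
sku=F13: price >= 241 → -208
sku=F19: ELSE → 102
sku=F43: price >= 207 OR stock <= 140 → 59
sku=F55: price >= 241 → -265
sku=F62: price >= 241 → -74
sku=F63: price >= 241 → -90
sku=F66: price >= 241 → -305
sku=F72: ELSE → 142
sku=F87: price >= 207 OR stock <= 140 → 140
sku=F95: price >= 241 → -178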